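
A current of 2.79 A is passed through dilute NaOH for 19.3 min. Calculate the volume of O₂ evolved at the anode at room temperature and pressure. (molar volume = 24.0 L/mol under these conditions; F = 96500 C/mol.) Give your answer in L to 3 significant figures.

0.201 L

Q = It = 2.79 × 1158 = 3231 C
Moles of electrons = 3231 / 96500 = 0.03348 mol
2H₂O → O₂ + 4H⁺ + 4e⁻, so n(O₂) = 0.03348 / 4 = 0.008370 mol
V = 0.008370 × 24.0 = 0.2009 L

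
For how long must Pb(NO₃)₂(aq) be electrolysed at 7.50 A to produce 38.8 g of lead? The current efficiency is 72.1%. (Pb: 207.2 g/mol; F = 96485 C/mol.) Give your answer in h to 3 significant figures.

n(Pb) = 38.8 / 207.2 = 0.1873 mol
Pb²⁺ + 2e⁻ → Pb, so n(e⁻) = 2 × 0.1873 = 0.3746 mol
Q = 0.3746 × 96485 / 0.721 = 50130 C
t = Q / I = 50130 / 7.50 = 6684 s = 1.86 h

1.86 h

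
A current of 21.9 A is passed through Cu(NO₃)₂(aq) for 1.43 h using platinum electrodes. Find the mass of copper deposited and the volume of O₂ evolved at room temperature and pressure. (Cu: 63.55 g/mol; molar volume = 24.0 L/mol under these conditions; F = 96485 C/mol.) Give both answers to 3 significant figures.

37.1 g Cu; 7.01 L O₂

Q = 21.9 × 5148 = 1.127×10^5 C; n(e⁻) = 1.127×10^5 / 96485 = 1.168 mol
Cathode: Cu²⁺ + 2e⁻ → Cu → n(Cu) = 1.168/2 = 0.5840 mol → 37.1 g
Anode: 2H₂O → O₂ + 4H⁺ + 4e⁻ → n(O₂) = 1.168/4 = 0.2920 mol → 7.01 L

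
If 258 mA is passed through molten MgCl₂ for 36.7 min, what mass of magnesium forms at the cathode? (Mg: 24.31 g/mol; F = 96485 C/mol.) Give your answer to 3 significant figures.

Q = 0.258 A × 2202 s = 568.1 C
n(e⁻) = 568.1 / 96485 = 0.005888 mol
Mg²⁺ + 2e⁻ → Mg, so n(Mg) = 0.005888 / 2 = 0.002944 mol
m = 0.002944 × 24.31 = 0.0716 g

0.0716 g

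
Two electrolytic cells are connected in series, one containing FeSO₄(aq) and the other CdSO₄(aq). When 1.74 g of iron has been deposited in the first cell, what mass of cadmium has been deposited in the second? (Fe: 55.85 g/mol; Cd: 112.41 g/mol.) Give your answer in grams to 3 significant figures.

n(Fe) = 1.74 / 55.85 = 0.03115 mol
Fe²⁺ + 2e⁻ → Fe, so n(e⁻) = 2 × 0.03115 = 0.06230 mol
Same current for the same time ⇒ same n(e⁻) = 0.06230 mol in both cells.
Cd²⁺ + 2e⁻ → Cd, so n(Cd) = 0.06230 / 2 = 0.03115 mol
m(Cd) = 0.03115 × 112.41 = 3.50 g

3.50 g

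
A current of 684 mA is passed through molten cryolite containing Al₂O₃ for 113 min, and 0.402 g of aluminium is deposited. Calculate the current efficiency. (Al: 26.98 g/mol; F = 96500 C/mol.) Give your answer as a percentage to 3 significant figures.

Q = 0.684 × 6780 = 4638 C
n(e⁻) = 4638 / 96500 = 0.04806 mol
Al³⁺ + 3e⁻ → Al, so theoretical n(Al) = 0.01602 mol → 0.4322 g
Efficiency = 0.402 / 0.4322 = 0.9301 = 93.0%

93.0%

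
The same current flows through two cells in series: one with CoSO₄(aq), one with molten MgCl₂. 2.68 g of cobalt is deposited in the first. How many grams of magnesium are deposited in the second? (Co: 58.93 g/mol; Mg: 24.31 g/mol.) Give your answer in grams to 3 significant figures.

n(Co) = 2.68 / 58.93 = 0.04548 mol
Co²⁺ + 2e⁻ → Co, so n(e⁻) = 2 × 0.04548 = 0.09096 mol
Same current for the same time ⇒ same n(e⁻) = 0.09096 mol in both cells.
Mg²⁺ + 2e⁻ → Mg, so n(Mg) = 0.09096 / 2 = 0.04548 mol
m(Mg) = 0.04548 × 24.31 = 1.11 g

1.11 g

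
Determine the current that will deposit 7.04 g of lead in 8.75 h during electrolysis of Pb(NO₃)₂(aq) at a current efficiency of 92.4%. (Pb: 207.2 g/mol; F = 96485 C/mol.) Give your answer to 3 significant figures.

n(Pb) = 7.04 / 207.2 = 0.03398 mol
Pb²⁺ + 2e⁻ → Pb, so n(e⁻) = 2 × 0.03398 = 0.06796 mol
Q = 0.06796 × 96485 / 0.924 = 7096 C
I = Q / t = 7096 / 31500 s = 0.225 A

0.225 A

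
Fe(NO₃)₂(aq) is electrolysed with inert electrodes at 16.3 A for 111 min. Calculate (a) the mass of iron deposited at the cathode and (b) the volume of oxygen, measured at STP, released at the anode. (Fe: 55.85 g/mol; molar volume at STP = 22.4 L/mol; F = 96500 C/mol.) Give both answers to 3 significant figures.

31.4 g Fe; 6.30 L O₂

Q = 16.3 × 6660 = 1.086×10^5 C; n(e⁻) = 1.086×10^5 / 96500 = 1.125 mol
Cathode: Fe²⁺ + 2e⁻ → Fe → n(Fe) = 1.125/2 = 0.5625 mol → 31.4 g
Anode: 2H₂O → O₂ + 4H⁺ + 4e⁻ → n(O₂) = 1.125/4 = 0.2813 mol → 6.30 L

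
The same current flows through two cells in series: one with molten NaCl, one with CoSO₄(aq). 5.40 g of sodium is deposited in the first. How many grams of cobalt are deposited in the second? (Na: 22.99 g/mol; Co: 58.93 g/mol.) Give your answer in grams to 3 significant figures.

n(Na) = 5.40 / 22.99 = 0.2349 mol
Na⁺ + e⁻ → Na, so n(e⁻) = 0.2349 mol
Since the cells are in series, n(e⁻) in the Co cell is also 0.2349 mol.
Co²⁺ + 2e⁻ → Co, so n(Co) = 0.2349 / 2 = 0.1175 mol
m(Co) = 0.1175 × 58.93 = 6.92 g

6.92 g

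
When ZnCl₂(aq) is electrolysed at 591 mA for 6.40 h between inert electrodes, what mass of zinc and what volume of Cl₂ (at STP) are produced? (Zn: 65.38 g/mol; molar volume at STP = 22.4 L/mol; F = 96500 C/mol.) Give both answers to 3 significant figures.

Q = 0.591 × 23040 = 13620 C; n(e⁻) = 13620 / 96500 = 0.1411 mol
Cathode: Zn²⁺ + 2e⁻ → Zn → n(Zn) = 0.1411/2 = 0.07055 mol → 4.61 g
Anode: 2Cl⁻ → Cl₂ + 2e⁻ → n(Cl₂) = 0.1411/2 = 0.07055 mol → 1.58 L

4.61 g Zn; 1.58 L Cl₂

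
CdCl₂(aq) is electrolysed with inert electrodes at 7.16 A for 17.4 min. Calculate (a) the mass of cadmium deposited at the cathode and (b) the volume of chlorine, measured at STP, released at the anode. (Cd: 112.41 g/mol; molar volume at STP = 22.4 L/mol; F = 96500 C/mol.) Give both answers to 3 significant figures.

4.35 g Cd; 0.868 L Cl₂

Q = 7.16 × 1044 = 7475 C; n(e⁻) = 7475 / 96500 = 0.07746 mol
Cathode: Cd²⁺ + 2e⁻ → Cd → n(Cd) = 0.07746/2 = 0.03873 mol → 4.35 g
Anode: 2Cl⁻ → Cl₂ + 2e⁻ → n(Cl₂) = 0.07746/2 = 0.03873 mol → 0.868 L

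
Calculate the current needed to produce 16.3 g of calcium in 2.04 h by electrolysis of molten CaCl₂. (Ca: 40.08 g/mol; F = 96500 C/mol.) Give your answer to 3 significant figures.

n(Ca) = 16.3 / 40.08 = 0.4067 mol
Ca²⁺ + 2e⁻ → Ca, so n(e⁻) = 2 × 0.4067 = 0.8134 mol
Q = 0.8134 × 96500 = 78490 C
I = Q / t = 78490 / 7344 s = 10.7 A

10.7 A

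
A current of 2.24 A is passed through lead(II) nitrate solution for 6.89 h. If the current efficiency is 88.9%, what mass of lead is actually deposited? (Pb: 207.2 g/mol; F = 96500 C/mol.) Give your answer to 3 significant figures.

53.0 g

Q = 2.24 × 24804 = 55560 C
n(e⁻) = 55560 / 96500 = 0.5758 mol
Pb²⁺ + 2e⁻ → Pb, so theoretical m(Pb) = 0.2879 × 207.2 = 59.65 g
Actual mass = 88.9% × 59.65 = 53.0 g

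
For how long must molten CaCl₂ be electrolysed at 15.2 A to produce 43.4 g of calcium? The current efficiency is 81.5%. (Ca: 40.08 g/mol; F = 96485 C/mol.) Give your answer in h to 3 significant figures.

n(Ca) = 43.4 / 40.08 = 1.083 mol
Ca²⁺ + 2e⁻ → Ca, so n(e⁻) = 2 × 1.083 = 2.166 mol
Q = 2.166 × 96485 / 0.815 = 2.564×10^5 C
t = Q / I = 2.564×10^5 / 15.2 = 16870 s = 4.69 h

4.69 h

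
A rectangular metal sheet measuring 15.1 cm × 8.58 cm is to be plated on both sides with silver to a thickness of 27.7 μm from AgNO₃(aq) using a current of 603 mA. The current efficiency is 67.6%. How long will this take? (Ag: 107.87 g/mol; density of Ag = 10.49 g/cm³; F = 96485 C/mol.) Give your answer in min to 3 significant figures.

Plated area = 2 × 15.1 × 8.58 = 259.1 cm²
Volume = 259.1 × 27.7×10⁻⁴ cm = 0.7177 cm³
m(Ag) = 0.7177 × 10.49 = 7.529 g
n(Ag) = 7.529 / 107.87 = 0.06980 mol; n(e⁻) = 0.06980 mol
Q = 0.06980 × 96485 / 0.676 = 9963 C
t = 9963 / 0.603 = 16520 s = 275 min

275 min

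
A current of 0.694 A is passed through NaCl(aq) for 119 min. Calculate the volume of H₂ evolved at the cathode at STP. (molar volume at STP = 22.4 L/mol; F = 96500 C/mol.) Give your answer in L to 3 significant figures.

Q = It = 0.694 × 7140 = 4955 C
n(e⁻) = 4955 / 96500 = 0.05135 mol
2H⁺ + 2e⁻ → H₂, so n(H₂) = 0.05135 / 2 = 0.02568 mol
V = 0.02568 × 22.4 = 0.5752 L

0.575 L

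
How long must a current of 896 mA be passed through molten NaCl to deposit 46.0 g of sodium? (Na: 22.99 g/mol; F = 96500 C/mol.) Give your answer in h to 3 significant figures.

59.9 h

n(Na) = 46.0 / 22.99 = 2.001 mol
Na⁺ + e⁻ → Na, so n(e⁻) = 2.001 mol
Q = 2.001 × 96500 = 1.931×10^5 C
t = Q / I = 1.931×10^5 / 0.896 = 2.155×10^5 s = 59.9 h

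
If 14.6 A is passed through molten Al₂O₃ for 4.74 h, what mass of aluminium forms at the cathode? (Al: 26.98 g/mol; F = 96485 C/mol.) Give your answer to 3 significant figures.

23.2 g

Q = 14.6 A × 17064 s = 2.491×10^5 C
n(e⁻) = Q/F = 2.491×10^5/96485 = 2.582 mol
Al³⁺ + 3e⁻ → Al, so n(Al) = 2.582 / 3 = 0.8607 mol
m = 0.8607 × 26.98 = 23.2 g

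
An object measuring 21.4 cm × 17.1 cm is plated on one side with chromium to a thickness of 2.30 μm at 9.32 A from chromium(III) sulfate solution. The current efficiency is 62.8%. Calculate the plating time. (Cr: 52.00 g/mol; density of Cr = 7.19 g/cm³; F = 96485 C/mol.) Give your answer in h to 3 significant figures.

Plated area = 21.4 × 17.1 = 365.9 cm²
Volume = 365.9 × 2.30×10⁻⁴ cm = 0.08416 cm³
m(Cr) = 0.08416 × 7.19 = 0.6051 g
n(Cr) = 0.6051 / 52.00 = 0.01164 mol; n(e⁻) = 3 × 0.01164 = 0.03492 mol
Q = 0.03492 × 96485 / 0.628 = 5365 C
t = 5365 / 9.32 = 575.6 s = 0.160 h

0.160 h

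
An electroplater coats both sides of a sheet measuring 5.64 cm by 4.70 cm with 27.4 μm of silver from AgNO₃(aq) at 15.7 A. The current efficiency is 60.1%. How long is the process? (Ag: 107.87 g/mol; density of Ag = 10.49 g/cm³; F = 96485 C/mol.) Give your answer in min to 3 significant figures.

Plated area = 2 × 5.64 × 4.70 = 53.02 cm²
Volume = 53.02 × 27.4×10⁻⁴ cm = 0.1453 cm³
m(Ag) = 0.1453 × 10.49 = 1.524 g
n(Ag) = 1.524 / 107.87 = 0.01413 mol; n(e⁻) = 0.01413 mol
Q = 0.01413 × 96485 / 0.601 = 2268 C
t = 2268 / 15.7 = 144.5 s = 2.41 min

2.41 min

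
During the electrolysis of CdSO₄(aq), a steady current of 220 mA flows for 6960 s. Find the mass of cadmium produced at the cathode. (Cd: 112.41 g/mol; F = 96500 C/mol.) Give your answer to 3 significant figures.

0.892 g

Q = It = 0.220 × 6960 = 1531 C
n(e⁻) = 1531 / 96500 = 0.01587 mol
Cd²⁺ + 2e⁻ → Cd, so n(Cd) = 0.01587 / 2 = 0.007935 mol
m = 0.007935 × 112.41 = 0.892 g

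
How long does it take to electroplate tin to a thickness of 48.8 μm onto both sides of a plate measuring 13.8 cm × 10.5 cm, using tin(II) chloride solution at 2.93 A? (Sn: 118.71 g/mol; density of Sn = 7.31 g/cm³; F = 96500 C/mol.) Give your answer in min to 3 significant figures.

95.6 min

Plated area = 2 × 13.8 × 10.5 = 289.8 cm²
Volume = 289.8 × 48.8×10⁻⁴ cm = 1.414 cm³
m(Sn) = 1.414 × 7.31 = 10.34 g
n(Sn) = 10.34 / 118.71 = 0.08710 mol; n(e⁻) = 2 × 0.08710 = 0.1742 mol
Q = 0.1742 × 96500 = 16810 C
t = 16810 / 2.93 = 5737 s = 95.6 min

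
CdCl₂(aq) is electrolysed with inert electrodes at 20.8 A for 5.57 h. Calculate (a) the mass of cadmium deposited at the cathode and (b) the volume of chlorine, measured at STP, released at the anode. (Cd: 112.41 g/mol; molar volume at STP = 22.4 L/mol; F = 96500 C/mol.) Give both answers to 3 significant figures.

243 g Cd; 48.4 L Cl₂

Q = 20.8 × 20052 = 4.171×10^5 C; n(e⁻) = 4.171×10^5 / 96500 = 4.322 mol
Cathode: Cd²⁺ + 2e⁻ → Cd → n(Cd) = 4.322/2 = 2.161 mol → 243 g
Anode: 2Cl⁻ → Cl₂ + 2e⁻ → n(Cl₂) = 4.322/2 = 2.161 mol → 48.4 L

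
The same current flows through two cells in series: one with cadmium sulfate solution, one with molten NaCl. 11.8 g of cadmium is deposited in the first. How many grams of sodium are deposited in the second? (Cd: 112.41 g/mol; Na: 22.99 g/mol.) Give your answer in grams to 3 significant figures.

4.83 g

n(Cd) = 11.8 / 112.41 = 0.1050 mol
Cd²⁺ + 2e⁻ → Cd, so n(e⁻) = 2 × 0.1050 = 0.2100 mol
Same current for the same time ⇒ same n(e⁻) = 0.2100 mol in both cells.
Na⁺ + e⁻ → Na, so n(Na) = 0.2100 mol
m(Na) = 0.2100 × 22.99 = 4.83 g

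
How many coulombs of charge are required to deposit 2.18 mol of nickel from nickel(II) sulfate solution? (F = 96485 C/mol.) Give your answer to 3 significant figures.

4.21×10^5 C

Ni²⁺ + 2e⁻ → Ni, so n(e⁻) = 2 × 2.18 = 4.360 mol
Q = 4.360 × 96485 = 4.207×10^5 C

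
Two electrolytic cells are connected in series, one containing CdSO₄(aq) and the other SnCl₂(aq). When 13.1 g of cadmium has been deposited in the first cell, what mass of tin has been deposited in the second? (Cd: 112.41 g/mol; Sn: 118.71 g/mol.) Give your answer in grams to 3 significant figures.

n(Cd) = 13.1 / 112.41 = 0.1165 mol
Cd²⁺ + 2e⁻ → Cd, so n(e⁻) = 2 × 0.1165 = 0.2330 mol
Since the cells are in series, n(e⁻) in the Sn cell is also 0.2330 mol.
Sn²⁺ + 2e⁻ → Sn, so n(Sn) = 0.2330 / 2 = 0.1165 mol
m(Sn) = 0.1165 × 118.71 = 13.8 g

13.8 g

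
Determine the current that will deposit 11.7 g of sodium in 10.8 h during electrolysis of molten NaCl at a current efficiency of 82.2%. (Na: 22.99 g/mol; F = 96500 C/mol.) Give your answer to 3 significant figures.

1.54 A

n(Na) = 11.7 / 22.99 = 0.5089 mol
Na⁺ + e⁻ → Na, so n(e⁻) = 0.5089 mol
Q = 0.5089 × 96500 / 0.822 = 59740 C
I = Q / t = 59740 / 38880 s = 1.54 A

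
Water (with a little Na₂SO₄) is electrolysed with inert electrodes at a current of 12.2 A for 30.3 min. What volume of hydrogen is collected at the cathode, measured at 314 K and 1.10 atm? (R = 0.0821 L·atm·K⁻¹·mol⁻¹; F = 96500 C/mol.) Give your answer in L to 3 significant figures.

2.69 L

Charge passed = 12.2 × 1818 = 22180 C
n(e⁻) = Q/F = 22180/96500 = 0.2298 mol
2H⁺ + 2e⁻ → H₂, so n(H₂) = 0.2298 / 2 = 0.1149 mol
V = nRT/P = 0.1149 × 0.0821 × 314 / 1.10 = 2.693 L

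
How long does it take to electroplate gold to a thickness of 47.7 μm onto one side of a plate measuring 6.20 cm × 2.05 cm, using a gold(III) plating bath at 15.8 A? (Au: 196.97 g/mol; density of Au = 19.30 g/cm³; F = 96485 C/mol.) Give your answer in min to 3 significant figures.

Plated area = 6.20 × 2.05 = 12.71 cm²
Volume = 12.71 × 47.7×10⁻⁴ cm = 0.06063 cm³
m(Au) = 0.06063 × 19.30 = 1.170 g
n(Au) = 1.170 / 196.97 = 0.005940 mol; n(e⁻) = 3 × 0.005940 = 0.01782 mol
Q = 0.01782 × 96485 = 1719 C
t = 1719 / 15.8 = 108.8 s = 1.81 min

1.81 min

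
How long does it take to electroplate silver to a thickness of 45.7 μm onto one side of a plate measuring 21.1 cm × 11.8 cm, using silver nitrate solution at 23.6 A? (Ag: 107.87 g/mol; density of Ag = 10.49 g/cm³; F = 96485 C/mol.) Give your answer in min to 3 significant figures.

Plated area = 21.1 × 11.8 = 249.0 cm²
Volume = 249.0 × 45.7×10⁻⁴ cm = 1.138 cm³
m(Ag) = 1.138 × 10.49 = 11.94 g
n(Ag) = 11.94 / 107.87 = 0.1107 mol; n(e⁻) = 0.1107 mol
Q = 0.1107 × 96485 = 10680 C
t = 10680 / 23.6 = 452.5 s = 7.54 min

7.54 min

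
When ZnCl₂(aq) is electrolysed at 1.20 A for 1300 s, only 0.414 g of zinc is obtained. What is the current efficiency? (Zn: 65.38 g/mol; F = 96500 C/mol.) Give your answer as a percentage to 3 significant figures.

Q = 1.20 × 1300 = 1560 C
n(e⁻) = 1560 / 96500 = 0.01617 mol
Zn²⁺ + 2e⁻ → Zn, so theoretical n(Zn) = 0.008085 mol → 0.5286 g
Efficiency = 0.414 / 0.5286 = 0.7832 = 78.3%

78.3%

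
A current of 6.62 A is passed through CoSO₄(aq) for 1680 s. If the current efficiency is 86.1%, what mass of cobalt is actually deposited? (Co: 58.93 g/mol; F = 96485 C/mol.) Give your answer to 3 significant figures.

2.92 g

Q = 6.62 × 1680 = 11120 C
n(e⁻) = 11120 / 96485 = 0.1153 mol
Co²⁺ + 2e⁻ → Co, so theoretical m(Co) = 0.05765 × 58.93 = 3.397 g
Actual mass = 86.1% × 3.397 = 2.92 g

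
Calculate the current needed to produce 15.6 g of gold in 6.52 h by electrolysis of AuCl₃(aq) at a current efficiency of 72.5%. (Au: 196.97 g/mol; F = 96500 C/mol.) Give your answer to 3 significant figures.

1.35 A

n(Au) = 15.6 / 196.97 = 0.07920 mol
Au³⁺ + 3e⁻ → Au, so n(e⁻) = 3 × 0.07920 = 0.2376 mol
Q = 0.2376 × 96500 / 0.725 = 31630 C
I = Q / t = 31630 / 23472 s = 1.35 A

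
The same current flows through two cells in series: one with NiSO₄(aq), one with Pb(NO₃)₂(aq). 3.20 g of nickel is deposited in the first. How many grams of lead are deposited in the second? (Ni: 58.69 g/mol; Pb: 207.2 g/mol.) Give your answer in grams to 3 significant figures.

n(Ni) = 3.20 / 58.69 = 0.05452 mol
Ni²⁺ + 2e⁻ → Ni, so n(e⁻) = 2 × 0.05452 = 0.1090 mol
Same current for the same time ⇒ same n(e⁻) = 0.1090 mol in both cells.
Pb²⁺ + 2e⁻ → Pb, so n(Pb) = 0.1090 / 2 = 0.05450 mol
m(Pb) = 0.05450 × 207.2 = 11.3 g

11.3 g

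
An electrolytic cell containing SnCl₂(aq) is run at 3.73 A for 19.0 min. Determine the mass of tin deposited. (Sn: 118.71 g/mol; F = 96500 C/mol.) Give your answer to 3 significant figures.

Q = 3.73 A × 1140 s = 4252 C
Moles of electrons = 4252 / 96500 = 0.04406 mol
Sn²⁺ + 2e⁻ → Sn, so n(Sn) = 0.04406 / 2 = 0.02203 mol
m = 0.02203 × 118.71 = 2.62 g

2.62 g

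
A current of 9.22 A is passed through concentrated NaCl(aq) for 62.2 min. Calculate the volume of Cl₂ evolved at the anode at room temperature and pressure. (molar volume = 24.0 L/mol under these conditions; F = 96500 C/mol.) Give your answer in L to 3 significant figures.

4.28 L

Q = It = 9.22 × 3732 = 34410 C
Moles of electrons = 34410 / 96500 = 0.3566 mol
2Cl⁻ → Cl₂ + 2e⁻, so n(Cl₂) = 0.3566 / 2 = 0.1783 mol
V = 0.1783 × 24.0 = 4.279 L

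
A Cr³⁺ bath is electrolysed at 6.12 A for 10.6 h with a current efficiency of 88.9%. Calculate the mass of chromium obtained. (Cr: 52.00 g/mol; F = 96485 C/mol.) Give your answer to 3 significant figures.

37.3 g

Q = 6.12 × 38160 = 2.335×10^5 C
n(e⁻) = 2.335×10^5 / 96485 = 2.420 mol
Cr³⁺ + 3e⁻ → Cr, so theoretical m(Cr) = 0.8067 × 52.00 = 41.95 g
Actual mass = 88.9% × 41.95 = 37.3 g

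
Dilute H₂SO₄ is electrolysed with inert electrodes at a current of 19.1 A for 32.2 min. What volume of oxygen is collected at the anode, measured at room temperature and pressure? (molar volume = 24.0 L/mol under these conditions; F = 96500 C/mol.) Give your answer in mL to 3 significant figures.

2290 mL

Q = It = 19.1 × 1932 = 36900 C
Moles of electrons = 36900 / 96500 = 0.3824 mol
2H₂O → O₂ + 4H⁺ + 4e⁻, so n(O₂) = 0.3824 / 4 = 0.09560 mol
V = 0.09560 × 24.0 = 2.294 L
= 2290 mL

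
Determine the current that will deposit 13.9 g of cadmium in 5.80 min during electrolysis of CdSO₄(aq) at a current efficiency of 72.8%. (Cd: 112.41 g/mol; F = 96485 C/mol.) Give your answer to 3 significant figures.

94.2 A

n(Cd) = 13.9 / 112.41 = 0.1237 mol
Cd²⁺ + 2e⁻ → Cd, so n(e⁻) = 2 × 0.1237 = 0.2474 mol
Q = 0.2474 × 96485 / 0.728 = 32790 C
I = Q / t = 32790 / 348 s = 94.2 A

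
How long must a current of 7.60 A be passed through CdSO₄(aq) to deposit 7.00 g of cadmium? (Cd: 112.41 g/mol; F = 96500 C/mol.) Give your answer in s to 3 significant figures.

n(Cd) = 7.00 / 112.41 = 0.06227 mol
Cd²⁺ + 2e⁻ → Cd, so n(e⁻) = 2 × 0.06227 = 0.1245 mol
Q = 0.1245 × 96500 = 12010 C
t = Q / I = 12010 / 7.60 = 1580 s

1580 s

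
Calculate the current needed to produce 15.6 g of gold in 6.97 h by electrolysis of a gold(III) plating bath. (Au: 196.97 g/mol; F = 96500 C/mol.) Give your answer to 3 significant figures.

0.914 A

n(Au) = 15.6 / 196.97 = 0.07920 mol
Au³⁺ + 3e⁻ → Au, so n(e⁻) = 3 × 0.07920 = 0.2376 mol
Q = 0.2376 × 96500 = 22930 C
I = Q / t = 22930 / 25092 s = 0.914 A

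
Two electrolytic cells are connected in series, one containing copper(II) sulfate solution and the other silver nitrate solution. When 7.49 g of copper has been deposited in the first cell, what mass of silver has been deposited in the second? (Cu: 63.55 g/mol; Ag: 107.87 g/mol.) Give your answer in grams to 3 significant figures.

n(Cu) = 7.49 / 63.55 = 0.1179 mol
Cu²⁺ + 2e⁻ → Cu, so n(e⁻) = 2 × 0.1179 = 0.2358 mol
In series, the same 0.2358 mol of electrons flows through the second cell.
Ag⁺ + e⁻ → Ag, so n(Ag) = 0.2358 mol
m(Ag) = 0.2358 × 107.87 = 25.4 g

25.4 g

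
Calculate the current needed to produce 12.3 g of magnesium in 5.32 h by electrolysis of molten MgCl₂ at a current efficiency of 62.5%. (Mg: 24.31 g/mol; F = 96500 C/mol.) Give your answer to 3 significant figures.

n(Mg) = 12.3 / 24.31 = 0.5060 mol
Mg²⁺ + 2e⁻ → Mg, so n(e⁻) = 2 × 0.5060 = 1.012 mol
Q = 1.012 × 96500 / 0.625 = 1.563×10^5 C
I = Q / t = 1.563×10^5 / 19152 s = 8.16 A

8.16 A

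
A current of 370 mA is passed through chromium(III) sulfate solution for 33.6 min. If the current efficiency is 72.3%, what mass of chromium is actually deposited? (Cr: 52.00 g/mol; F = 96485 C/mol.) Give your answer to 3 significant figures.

0.0969 g

Q = 0.370 × 2016 = 745.9 C
n(e⁻) = 745.9 / 96485 = 0.007731 mol
Cr³⁺ + 3e⁻ → Cr, so theoretical m(Cr) = 0.002577 × 52.00 = 0.1340 g
Actual mass = 72.3% × 0.1340 = 0.0969 g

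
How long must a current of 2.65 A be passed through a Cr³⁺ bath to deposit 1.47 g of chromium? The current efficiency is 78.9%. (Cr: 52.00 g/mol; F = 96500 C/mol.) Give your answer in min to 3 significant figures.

65.2 min

n(Cr) = 1.47 / 52.00 = 0.02827 mol
Cr³⁺ + 3e⁻ → Cr, so n(e⁻) = 3 × 0.02827 = 0.08481 mol
Q = 0.08481 × 96500 / 0.789 = 10370 C
t = Q / I = 10370 / 2.65 = 3913 s = 65.2 min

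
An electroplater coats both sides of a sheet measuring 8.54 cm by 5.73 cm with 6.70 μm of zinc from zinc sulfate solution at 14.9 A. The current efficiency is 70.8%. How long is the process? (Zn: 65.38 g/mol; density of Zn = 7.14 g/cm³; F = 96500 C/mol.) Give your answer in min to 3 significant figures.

2.18 min

Plated area = 2 × 8.54 × 5.73 = 97.87 cm²
Volume = 97.87 × 6.70×10⁻⁴ cm = 0.06557 cm³
m(Zn) = 0.06557 × 7.14 = 0.4682 g
n(Zn) = 0.4682 / 65.38 = 0.007161 mol; n(e⁻) = 2 × 0.007161 = 0.01432 mol
Q = 0.01432 × 96500 / 0.708 = 1952 C
t = 1952 / 14.9 = 131.0 s = 2.18 min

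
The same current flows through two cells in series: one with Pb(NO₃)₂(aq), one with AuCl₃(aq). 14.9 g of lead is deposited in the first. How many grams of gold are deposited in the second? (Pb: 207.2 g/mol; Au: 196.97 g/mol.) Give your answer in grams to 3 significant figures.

n(Pb) = 14.9 / 207.2 = 0.07191 mol
Pb²⁺ + 2e⁻ → Pb, so n(e⁻) = 2 × 0.07191 = 0.1438 mol
In series, the same 0.1438 mol of electrons flows through the second cell.
Au³⁺ + 3e⁻ → Au, so n(Au) = 0.1438 / 3 = 0.04793 mol
m(Au) = 0.04793 × 196.97 = 9.44 g

9.44 g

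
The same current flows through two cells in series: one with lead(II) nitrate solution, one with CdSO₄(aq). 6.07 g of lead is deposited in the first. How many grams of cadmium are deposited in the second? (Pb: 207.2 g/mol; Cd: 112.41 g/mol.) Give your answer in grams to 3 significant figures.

n(Pb) = 6.07 / 207.2 = 0.02930 mol
Pb²⁺ + 2e⁻ → Pb, so n(e⁻) = 2 × 0.02930 = 0.05860 mol
Since the cells are in series, n(e⁻) in the Cd cell is also 0.05860 mol.
Cd²⁺ + 2e⁻ → Cd, so n(Cd) = 0.05860 / 2 = 0.02930 mol
m(Cd) = 0.02930 × 112.41 = 3.29 g

3.29 g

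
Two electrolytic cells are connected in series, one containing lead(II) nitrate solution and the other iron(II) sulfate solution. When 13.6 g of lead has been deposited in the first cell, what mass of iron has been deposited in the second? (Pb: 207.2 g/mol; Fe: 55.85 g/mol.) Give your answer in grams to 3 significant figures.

n(Pb) = 13.6 / 207.2 = 0.06564 mol
Pb²⁺ + 2e⁻ → Pb, so n(e⁻) = 2 × 0.06564 = 0.1313 mol
In series, the same 0.1313 mol of electrons flows through the second cell.
Fe²⁺ + 2e⁻ → Fe, so n(Fe) = 0.1313 / 2 = 0.06565 mol
m(Fe) = 0.06565 × 55.85 = 3.67 g

3.67 g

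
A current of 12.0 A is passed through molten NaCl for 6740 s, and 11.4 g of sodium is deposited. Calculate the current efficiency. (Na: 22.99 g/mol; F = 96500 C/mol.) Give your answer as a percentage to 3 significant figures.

Q = 12.0 × 6740 = 80880 C
n(e⁻) = 80880 / 96500 = 0.8381 mol
Na⁺ + e⁻ → Na, so theoretical n(Na) = 0.8381 mol → 19.27 g
Efficiency = 11.4 / 19.27 = 0.5916 = 59.2%

59.2%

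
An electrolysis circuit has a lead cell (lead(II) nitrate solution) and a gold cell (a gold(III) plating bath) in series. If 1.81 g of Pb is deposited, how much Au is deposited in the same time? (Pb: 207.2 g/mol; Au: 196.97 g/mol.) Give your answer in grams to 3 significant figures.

1.15 g

n(Pb) = 1.81 / 207.2 = 0.008736 mol
Pb²⁺ + 2e⁻ → Pb, so n(e⁻) = 2 × 0.008736 = 0.01747 mol
In series, the same 0.01747 mol of electrons flows through the second cell.
Au³⁺ + 3e⁻ → Au, so n(Au) = 0.01747 / 3 = 0.005823 mol
m(Au) = 0.005823 × 196.97 = 1.15 g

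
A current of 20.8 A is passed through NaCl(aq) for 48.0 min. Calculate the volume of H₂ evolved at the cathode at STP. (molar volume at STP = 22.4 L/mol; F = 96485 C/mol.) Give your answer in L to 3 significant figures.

6.95 L

Charge passed = 20.8 × 2880 = 59900 C
n(e⁻) = 59900 / 96485 = 0.6208 mol
2H⁺ + 2e⁻ → H₂, so n(H₂) = 0.6208 / 2 = 0.3104 mol
V = 0.3104 × 22.4 = 6.953 L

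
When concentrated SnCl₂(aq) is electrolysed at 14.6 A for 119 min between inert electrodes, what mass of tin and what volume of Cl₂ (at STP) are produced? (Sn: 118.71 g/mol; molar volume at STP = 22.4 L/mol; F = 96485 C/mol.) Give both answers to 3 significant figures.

64.1 g Sn; 12.1 L Cl₂

Q = 14.6 × 7140 = 1.042×10^5 C; n(e⁻) = 1.042×10^5 / 96485 = 1.080 mol
Cathode: Sn²⁺ + 2e⁻ → Sn → n(Sn) = 1.080/2 = 0.5400 mol → 64.1 g
Anode: 2Cl⁻ → Cl₂ + 2e⁻ → n(Cl₂) = 1.080/2 = 0.5400 mol → 12.1 L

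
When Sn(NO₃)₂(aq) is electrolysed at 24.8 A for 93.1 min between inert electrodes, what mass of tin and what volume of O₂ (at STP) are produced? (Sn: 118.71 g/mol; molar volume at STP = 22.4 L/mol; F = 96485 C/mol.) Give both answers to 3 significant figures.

85.2 g Sn; 8.04 L O₂

Q = 24.8 × 5586 = 1.385×10^5 C; n(e⁻) = 1.385×10^5 / 96485 = 1.435 mol
Cathode: Sn²⁺ + 2e⁻ → Sn → n(Sn) = 1.435/2 = 0.7175 mol → 85.2 g
Anode: 2H₂O → O₂ + 4H⁺ + 4e⁻ → n(O₂) = 1.435/4 = 0.3588 mol → 8.04 L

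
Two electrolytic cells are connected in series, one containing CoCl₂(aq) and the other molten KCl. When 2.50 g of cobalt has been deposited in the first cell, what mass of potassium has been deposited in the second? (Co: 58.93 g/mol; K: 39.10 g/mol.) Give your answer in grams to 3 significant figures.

n(Co) = 2.50 / 58.93 = 0.04242 mol
Co²⁺ + 2e⁻ → Co, so n(e⁻) = 2 × 0.04242 = 0.08484 mol
The cells are in series, so the same charge (and hence the same n(e⁻) = 0.08484 mol) passes through both.
K⁺ + e⁻ → K, so n(K) = 0.08484 mol
m(K) = 0.08484 × 39.10 = 3.32 g

3.32 g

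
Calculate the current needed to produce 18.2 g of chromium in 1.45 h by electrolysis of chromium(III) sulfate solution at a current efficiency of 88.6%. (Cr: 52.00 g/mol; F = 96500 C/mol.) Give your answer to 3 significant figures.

n(Cr) = 18.2 / 52.00 = 0.3500 mol
Cr³⁺ + 3e⁻ → Cr, so n(e⁻) = 3 × 0.3500 = 1.050 mol
Q = 1.050 × 96500 / 0.886 = 1.144×10^5 C
I = Q / t = 1.144×10^5 / 5220 s = 21.9 A

21.9 A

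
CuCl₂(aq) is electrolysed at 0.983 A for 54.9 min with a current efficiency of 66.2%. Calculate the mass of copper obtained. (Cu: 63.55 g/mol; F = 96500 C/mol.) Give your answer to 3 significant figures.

0.706 g

Q = 0.983 × 3294 = 3238 C
n(e⁻) = 3238 / 96500 = 0.03355 mol
Cu²⁺ + 2e⁻ → Cu, so theoretical m(Cu) = 0.01678 × 63.55 = 1.066 g
Actual mass = 66.2% × 1.066 = 0.706 g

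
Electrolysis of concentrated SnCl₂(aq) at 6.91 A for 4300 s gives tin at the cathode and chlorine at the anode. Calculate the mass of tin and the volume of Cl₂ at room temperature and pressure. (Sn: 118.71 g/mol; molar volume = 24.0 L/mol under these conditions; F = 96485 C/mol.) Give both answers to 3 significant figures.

18.3 g Sn; 3.70 L Cl₂

Q = 6.91 × 4300 = 29710 C; n(e⁻) = 29710 / 96485 = 0.3079 mol
Cathode: Sn²⁺ + 2e⁻ → Sn → n(Sn) = 0.3079/2 = 0.1540 mol → 18.3 g
Anode: 2Cl⁻ → Cl₂ + 2e⁻ → n(Cl₂) = 0.3079/2 = 0.1540 mol → 3.70 L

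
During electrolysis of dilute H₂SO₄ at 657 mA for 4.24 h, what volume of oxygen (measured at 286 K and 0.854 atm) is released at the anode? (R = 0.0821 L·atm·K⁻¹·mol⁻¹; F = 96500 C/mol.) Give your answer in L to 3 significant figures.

Q = 0.657 A × 15264 s = 10030 C
Moles of electrons = 10030 / 96500 = 0.1039 mol
2H₂O → O₂ + 4H⁺ + 4e⁻, so n(O₂) = 0.1039 / 4 = 0.02598 mol
V = nRT/P = 0.02598 × 0.0821 × 286 / 0.854 = 0.7143 L

0.714 L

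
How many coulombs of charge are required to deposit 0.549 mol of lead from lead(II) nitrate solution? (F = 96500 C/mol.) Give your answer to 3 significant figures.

1.06×10^5 C

Pb²⁺ + 2e⁻ → Pb, so n(e⁻) = 2 × 0.549 = 1.098 mol
Q = 1.098 × 96500 = 1.060×10^5 C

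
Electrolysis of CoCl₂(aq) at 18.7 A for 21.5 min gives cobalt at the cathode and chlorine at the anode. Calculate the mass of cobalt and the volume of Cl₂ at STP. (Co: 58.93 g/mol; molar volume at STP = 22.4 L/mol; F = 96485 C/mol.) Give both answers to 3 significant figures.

Q = 18.7 × 1290 = 24120 C; n(e⁻) = 24120 / 96485 = 0.2500 mol
Cathode: Co²⁺ + 2e⁻ → Co → n(Co) = 0.2500/2 = 0.1250 mol → 7.37 g
Anode: 2Cl⁻ → Cl₂ + 2e⁻ → n(Cl₂) = 0.2500/2 = 0.1250 mol → 2.80 L

7.37 g Co; 2.80 L Cl₂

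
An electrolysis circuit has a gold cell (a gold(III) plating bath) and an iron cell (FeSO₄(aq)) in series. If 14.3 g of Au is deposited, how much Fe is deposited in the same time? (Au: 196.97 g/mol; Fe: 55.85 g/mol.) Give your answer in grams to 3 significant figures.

6.08 g

n(Au) = 14.3 / 196.97 = 0.07260 mol
Au³⁺ + 3e⁻ → Au, so n(e⁻) = 3 × 0.07260 = 0.2178 mol
In series, the same 0.2178 mol of electrons flows through the second cell.
Fe²⁺ + 2e⁻ → Fe, so n(Fe) = 0.2178 / 2 = 0.1089 mol
m(Fe) = 0.1089 × 55.85 = 6.08 g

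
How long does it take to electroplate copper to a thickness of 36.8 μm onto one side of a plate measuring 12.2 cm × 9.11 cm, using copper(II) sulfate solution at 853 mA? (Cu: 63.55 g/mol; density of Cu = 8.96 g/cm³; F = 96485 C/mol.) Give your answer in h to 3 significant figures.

3.62 h

Plated area = 12.2 × 9.11 = 111.1 cm²
Volume = 111.1 × 36.8×10⁻⁴ cm = 0.4088 cm³
m(Cu) = 0.4088 × 8.96 = 3.663 g
n(Cu) = 3.663 / 63.55 = 0.05764 mol; n(e⁻) = 2 × 0.05764 = 0.1153 mol
Q = 0.1153 × 96485 = 11120 C
t = 11120 / 0.853 = 13040 s = 3.62 h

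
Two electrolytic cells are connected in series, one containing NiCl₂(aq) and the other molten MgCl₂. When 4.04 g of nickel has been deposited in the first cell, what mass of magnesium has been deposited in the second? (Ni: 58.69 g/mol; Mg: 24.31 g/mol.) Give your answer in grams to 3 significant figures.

n(Ni) = 4.04 / 58.69 = 0.06884 mol
Ni²⁺ + 2e⁻ → Ni, so n(e⁻) = 2 × 0.06884 = 0.1377 mol
The cells are in series, so the same charge (and hence the same n(e⁻) = 0.1377 mol) passes through both.
Mg²⁺ + 2e⁻ → Mg, so n(Mg) = 0.1377 / 2 = 0.06885 mol
m(Mg) = 0.06885 × 24.31 = 1.67 g

1.67 g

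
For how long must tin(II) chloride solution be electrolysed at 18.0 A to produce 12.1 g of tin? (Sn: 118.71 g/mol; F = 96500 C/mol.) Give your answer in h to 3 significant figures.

n(Sn) = 12.1 / 118.71 = 0.1019 mol
Sn²⁺ + 2e⁻ → Sn, so n(e⁻) = 2 × 0.1019 = 0.2038 mol
Q = 0.2038 × 96500 = 19670 C
t = Q / I = 19670 / 18.0 = 1093 s = 0.304 h

0.304 h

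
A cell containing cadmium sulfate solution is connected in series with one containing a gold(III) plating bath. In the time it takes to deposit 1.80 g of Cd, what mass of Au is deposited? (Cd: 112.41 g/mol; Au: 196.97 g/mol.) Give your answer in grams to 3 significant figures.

n(Cd) = 1.80 / 112.41 = 0.01601 mol
Cd²⁺ + 2e⁻ → Cd, so n(e⁻) = 2 × 0.01601 = 0.03202 mol
The cells are in series, so the same charge (and hence the same n(e⁻) = 0.03202 mol) passes through both.
Au³⁺ + 3e⁻ → Au, so n(Au) = 0.03202 / 3 = 0.01067 mol
m(Au) = 0.01067 × 196.97 = 2.10 g

2.10 g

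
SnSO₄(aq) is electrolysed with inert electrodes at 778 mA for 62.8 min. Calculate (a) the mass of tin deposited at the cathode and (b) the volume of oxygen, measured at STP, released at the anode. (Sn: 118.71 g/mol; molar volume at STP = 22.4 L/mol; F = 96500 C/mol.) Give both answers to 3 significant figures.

1.80 g Sn; 0.170 L O₂

Q = 0.778 × 3768 = 2932 C; n(e⁻) = 2932 / 96500 = 0.03038 mol
Cathode: Sn²⁺ + 2e⁻ → Sn → n(Sn) = 0.03038/2 = 0.01519 mol → 1.80 g
Anode: 2H₂O → O₂ + 4H⁺ + 4e⁻ → n(O₂) = 0.03038/4 = 0.007595 mol → 0.170 L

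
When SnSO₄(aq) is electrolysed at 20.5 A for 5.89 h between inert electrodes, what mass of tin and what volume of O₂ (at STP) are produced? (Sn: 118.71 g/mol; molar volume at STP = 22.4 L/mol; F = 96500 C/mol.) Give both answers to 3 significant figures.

Q = 20.5 × 21204 = 4.347×10^5 C; n(e⁻) = 4.347×10^5 / 96500 = 4.505 mol
Cathode: Sn²⁺ + 2e⁻ → Sn → n(Sn) = 4.505/2 = 2.253 mol → 267 g
Anode: 2H₂O → O₂ + 4H⁺ + 4e⁻ → n(O₂) = 4.505/4 = 1.126 mol → 25.2 L

267 g Sn; 25.2 L O₂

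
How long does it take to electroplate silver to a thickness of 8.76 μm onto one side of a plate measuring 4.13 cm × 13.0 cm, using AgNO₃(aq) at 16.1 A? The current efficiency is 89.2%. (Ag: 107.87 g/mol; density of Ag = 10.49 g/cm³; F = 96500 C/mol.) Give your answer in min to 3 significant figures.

Plated area = 4.13 × 13.0 = 53.69 cm²
Volume = 53.69 × 8.76×10⁻⁴ cm = 0.04703 cm³
m(Ag) = 0.04703 × 10.49 = 0.4933 g
n(Ag) = 0.4933 / 107.87 = 0.004573 mol; n(e⁻) = 0.004573 mol
Q = 0.004573 × 96500 / 0.892 = 494.7 C
t = 494.7 / 16.1 = 30.73 s = 0.512 min

0.512 min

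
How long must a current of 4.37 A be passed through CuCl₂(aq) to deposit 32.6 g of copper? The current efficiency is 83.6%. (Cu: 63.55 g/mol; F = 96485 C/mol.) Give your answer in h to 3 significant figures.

7.53 h

n(Cu) = 32.6 / 63.55 = 0.5130 mol
Cu²⁺ + 2e⁻ → Cu, so n(e⁻) = 2 × 0.5130 = 1.026 mol
Q = 1.026 × 96485 / 0.836 = 1.184×10^5 C
t = Q / I = 1.184×10^5 / 4.37 = 27090 s = 7.53 h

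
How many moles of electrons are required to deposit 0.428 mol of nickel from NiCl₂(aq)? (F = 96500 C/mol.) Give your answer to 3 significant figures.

Ni²⁺ + 2e⁻ → Ni, so n(e⁻) = 2 × 0.428 = 0.8560 mol

0.856 mol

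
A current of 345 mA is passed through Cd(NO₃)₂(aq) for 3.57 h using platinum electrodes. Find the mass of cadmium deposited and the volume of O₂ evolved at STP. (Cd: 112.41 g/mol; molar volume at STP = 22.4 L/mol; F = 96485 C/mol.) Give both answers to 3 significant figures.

Q = 0.345 × 12852 = 4434 C; n(e⁻) = 4434 / 96485 = 0.04596 mol
Cathode: Cd²⁺ + 2e⁻ → Cd → n(Cd) = 0.04596/2 = 0.02298 mol → 2.58 g
Anode: 2H₂O → O₂ + 4H⁺ + 4e⁻ → n(O₂) = 0.04596/4 = 0.01149 mol → 0.257 L

2.58 g Cd; 0.257 L O₂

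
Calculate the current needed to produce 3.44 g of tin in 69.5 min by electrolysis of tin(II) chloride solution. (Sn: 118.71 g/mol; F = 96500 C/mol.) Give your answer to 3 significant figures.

n(Sn) = 3.44 / 118.71 = 0.02898 mol
Sn²⁺ + 2e⁻ → Sn, so n(e⁻) = 2 × 0.02898 = 0.05796 mol
Q = 0.05796 × 96500 = 5593 C
I = Q / t = 5593 / 4170 s = 1.34 A

1.34 A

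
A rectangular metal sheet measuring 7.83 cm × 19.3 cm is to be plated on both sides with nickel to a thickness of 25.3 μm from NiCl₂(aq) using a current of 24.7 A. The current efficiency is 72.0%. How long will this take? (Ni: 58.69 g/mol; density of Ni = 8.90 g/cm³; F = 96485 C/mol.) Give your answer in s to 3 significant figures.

1260 s

Plated area = 2 × 7.83 × 19.3 = 302.2 cm²
Volume = 302.2 × 25.3×10⁻⁴ cm = 0.7646 cm³
m(Ni) = 0.7646 × 8.90 = 6.805 g
n(Ni) = 6.805 / 58.69 = 0.1159 mol; n(e⁻) = 2 × 0.1159 = 0.2318 mol
Q = 0.2318 × 96485 / 0.720 = 31060 C
t = 31060 / 24.7 = 1257 s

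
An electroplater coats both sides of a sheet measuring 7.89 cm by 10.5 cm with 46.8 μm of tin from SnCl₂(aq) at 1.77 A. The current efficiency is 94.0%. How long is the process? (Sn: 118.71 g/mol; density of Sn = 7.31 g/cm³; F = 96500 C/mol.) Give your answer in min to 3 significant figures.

92.3 min

Plated area = 2 × 7.89 × 10.5 = 165.7 cm²
Volume = 165.7 × 46.8×10⁻⁴ cm = 0.7755 cm³
m(Sn) = 0.7755 × 7.31 = 5.669 g
n(Sn) = 5.669 / 118.71 = 0.04776 mol; n(e⁻) = 2 × 0.04776 = 0.09552 mol
Q = 0.09552 × 96500 / 0.940 = 9806 C
t = 9806 / 1.77 = 5540 s = 92.3 min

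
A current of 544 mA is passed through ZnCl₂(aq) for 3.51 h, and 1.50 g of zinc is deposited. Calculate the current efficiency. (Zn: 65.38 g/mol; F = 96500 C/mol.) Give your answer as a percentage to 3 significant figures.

64.4%

Q = 0.544 × 12636 = 6874 C
n(e⁻) = 6874 / 96500 = 0.07123 mol
Zn²⁺ + 2e⁻ → Zn, so theoretical n(Zn) = 0.03562 mol → 2.329 g
Efficiency = 1.50 / 2.329 = 0.6441 = 64.4%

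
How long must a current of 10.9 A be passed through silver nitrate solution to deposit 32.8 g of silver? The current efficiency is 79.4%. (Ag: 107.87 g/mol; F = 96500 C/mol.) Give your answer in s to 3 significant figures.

n(Ag) = 32.8 / 107.87 = 0.3041 mol
Ag⁺ + e⁻ → Ag, so n(e⁻) = 0.3041 mol
Q = 0.3041 × 96500 / 0.794 = 36960 C
t = Q / I = 36960 / 10.9 = 3391 s

3390 s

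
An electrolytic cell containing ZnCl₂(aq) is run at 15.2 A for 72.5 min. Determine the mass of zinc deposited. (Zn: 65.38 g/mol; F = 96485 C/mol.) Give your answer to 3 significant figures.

22.4 g

Q = 15.2 A × 4350 s = 66120 C
n(e⁻) = 66120 / 96485 = 0.6853 mol
Zn²⁺ + 2e⁻ → Zn, so n(Zn) = 0.6853 / 2 = 0.3427 mol
m = 0.3427 × 65.38 = 22.4 g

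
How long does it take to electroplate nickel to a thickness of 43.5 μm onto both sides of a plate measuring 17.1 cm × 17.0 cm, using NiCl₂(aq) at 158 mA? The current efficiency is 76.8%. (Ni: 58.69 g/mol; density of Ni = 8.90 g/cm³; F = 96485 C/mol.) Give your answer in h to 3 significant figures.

Plated area = 2 × 17.1 × 17.0 = 581.4 cm²
Volume = 581.4 × 43.5×10⁻⁴ cm = 2.529 cm³
m(Ni) = 2.529 × 8.90 = 22.51 g
n(Ni) = 22.51 / 58.69 = 0.3835 mol; n(e⁻) = 2 × 0.3835 = 0.7670 mol
Q = 0.7670 × 96485 / 0.768 = 96360 C
t = 96360 / 0.158 = 6.099×10^5 s = 169 h

169 h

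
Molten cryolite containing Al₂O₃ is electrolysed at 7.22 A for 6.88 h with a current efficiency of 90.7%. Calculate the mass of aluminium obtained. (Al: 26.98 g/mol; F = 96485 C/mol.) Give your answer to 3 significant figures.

15.1 g

Q = 7.22 × 24768 = 1.788×10^5 C
n(e⁻) = 1.788×10^5 / 96485 = 1.853 mol
Al³⁺ + 3e⁻ → Al, so theoretical m(Al) = 0.6177 × 26.98 = 16.67 g
Actual mass = 90.7% × 16.67 = 15.1 g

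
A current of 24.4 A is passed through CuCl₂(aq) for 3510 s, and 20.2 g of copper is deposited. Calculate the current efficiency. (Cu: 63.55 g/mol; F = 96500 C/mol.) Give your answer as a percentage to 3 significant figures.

71.6%

Q = 24.4 × 3510 = 85640 C
n(e⁻) = 85640 / 96500 = 0.8875 mol
Cu²⁺ + 2e⁻ → Cu, so theoretical n(Cu) = 0.4438 mol → 28.20 g
Efficiency = 20.2 / 28.20 = 0.7163 = 71.6%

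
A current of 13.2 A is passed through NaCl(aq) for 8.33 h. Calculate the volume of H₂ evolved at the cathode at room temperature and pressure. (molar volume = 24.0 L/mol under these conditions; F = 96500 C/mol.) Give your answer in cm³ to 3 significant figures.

49200 cm³

Charge passed = 13.2 × 29988 = 3.958×10^5 C
n(e⁻) = Q/F = 3.958×10^5/96500 = 4.102 mol
2H⁺ + 2e⁻ → H₂, so n(H₂) = 4.102 / 2 = 2.051 mol
V = 2.051 × 24.0 = 49.22 L
= 49200 cm³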